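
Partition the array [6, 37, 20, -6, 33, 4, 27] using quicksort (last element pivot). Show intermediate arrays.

Partition 1: pivot=27 at index 4 -> [6, 20, -6, 4, 27, 37, 33]
Partition 2: pivot=4 at index 1 -> [-6, 4, 6, 20, 27, 37, 33]
Partition 3: pivot=20 at index 3 -> [-6, 4, 6, 20, 27, 37, 33]
Partition 4: pivot=33 at index 5 -> [-6, 4, 6, 20, 27, 33, 37]


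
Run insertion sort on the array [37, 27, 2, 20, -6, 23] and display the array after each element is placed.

First element 37 is already 'sorted'
Insert 27: shifted 1 elements -> [27, 37, 2, 20, -6, 23]
Insert 2: shifted 2 elements -> [2, 27, 37, 20, -6, 23]
Insert 20: shifted 2 elements -> [2, 20, 27, 37, -6, 23]
Insert -6: shifted 4 elements -> [-6, 2, 20, 27, 37, 23]
Insert 23: shifted 2 elements -> [-6, 2, 20, 23, 27, 37]


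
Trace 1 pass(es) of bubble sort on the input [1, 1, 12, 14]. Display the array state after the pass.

After pass 1: [1, 1, 12, 14] (0 swaps)
Total swaps: 0


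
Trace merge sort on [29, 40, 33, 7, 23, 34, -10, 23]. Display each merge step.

Divide and conquer:
  Merge [29] + [40] -> [29, 40]
  Merge [33] + [7] -> [7, 33]
  Merge [29, 40] + [7, 33] -> [7, 29, 33, 40]
  Merge [23] + [34] -> [23, 34]
  Merge [-10] + [23] -> [-10, 23]
  Merge [23, 34] + [-10, 23] -> [-10, 23, 23, 34]
  Merge [7, 29, 33, 40] + [-10, 23, 23, 34] -> [-10, 7, 23, 23, 29, 33, 34, 40]


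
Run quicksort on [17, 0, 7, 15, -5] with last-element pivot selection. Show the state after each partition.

Partition 1: pivot=-5 at index 0 -> [-5, 0, 7, 15, 17]
Partition 2: pivot=17 at index 4 -> [-5, 0, 7, 15, 17]
Partition 3: pivot=15 at index 3 -> [-5, 0, 7, 15, 17]
Partition 4: pivot=7 at index 2 -> [-5, 0, 7, 15, 17]


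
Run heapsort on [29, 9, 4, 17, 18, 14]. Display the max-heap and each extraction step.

Build heap: [29, 18, 14, 17, 9, 4]
Extract 29: [18, 17, 14, 4, 9, 29]
Extract 18: [17, 9, 14, 4, 18, 29]
Extract 17: [14, 9, 4, 17, 18, 29]
Extract 14: [9, 4, 14, 17, 18, 29]
Extract 9: [4, 9, 14, 17, 18, 29]


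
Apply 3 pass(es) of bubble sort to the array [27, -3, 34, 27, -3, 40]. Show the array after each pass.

After pass 1: [-3, 27, 27, -3, 34, 40] (3 swaps)
After pass 2: [-3, 27, -3, 27, 34, 40] (1 swaps)
After pass 3: [-3, -3, 27, 27, 34, 40] (1 swaps)
Total swaps: 5


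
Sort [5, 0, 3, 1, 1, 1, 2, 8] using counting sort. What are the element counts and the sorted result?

Count array: [1, 3, 1, 1, 0, 1, 0, 0, 1]
(count[i] = number of elements equal to i)
Cumulative count: [1, 4, 5, 6, 6, 7, 7, 7, 8]
Sorted: [0, 1, 1, 1, 2, 3, 5, 8]


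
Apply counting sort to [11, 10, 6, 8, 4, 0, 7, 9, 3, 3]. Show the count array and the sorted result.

Count array: [1, 0, 0, 2, 1, 0, 1, 1, 1, 1, 1, 1]
(count[i] = number of elements equal to i)
Cumulative count: [1, 1, 1, 3, 4, 4, 5, 6, 7, 8, 9, 10]
Sorted: [0, 3, 3, 4, 6, 7, 8, 9, 10, 11]


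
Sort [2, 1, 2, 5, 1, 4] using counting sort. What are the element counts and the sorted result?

Count array: [0, 2, 2, 0, 1, 1]
(count[i] = number of elements equal to i)
Cumulative count: [0, 2, 4, 4, 5, 6]
Sorted: [1, 1, 2, 2, 4, 5]


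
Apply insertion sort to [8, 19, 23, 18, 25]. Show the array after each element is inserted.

First element 8 is already 'sorted'
Insert 19: shifted 0 elements -> [8, 19, 23, 18, 25]
Insert 23: shifted 0 elements -> [8, 19, 23, 18, 25]
Insert 18: shifted 2 elements -> [8, 18, 19, 23, 25]
Insert 25: shifted 0 elements -> [8, 18, 19, 23, 25]


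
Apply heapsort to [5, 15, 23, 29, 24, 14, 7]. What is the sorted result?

Build heap: [29, 24, 23, 15, 5, 14, 7]
Extract 29: [24, 15, 23, 7, 5, 14, 29]
Extract 24: [23, 15, 14, 7, 5, 24, 29]
Extract 23: [15, 7, 14, 5, 23, 24, 29]
Extract 15: [14, 7, 5, 15, 23, 24, 29]
Extract 14: [7, 5, 14, 15, 23, 24, 29]
Extract 7: [5, 7, 14, 15, 23, 24, 29]


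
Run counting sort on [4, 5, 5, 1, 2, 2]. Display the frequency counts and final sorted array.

Count array: [0, 1, 2, 0, 1, 2]
(count[i] = number of elements equal to i)
Cumulative count: [0, 1, 3, 3, 4, 6]
Sorted: [1, 2, 2, 4, 5, 5]


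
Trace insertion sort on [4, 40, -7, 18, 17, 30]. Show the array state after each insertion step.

First element 4 is already 'sorted'
Insert 40: shifted 0 elements -> [4, 40, -7, 18, 17, 30]
Insert -7: shifted 2 elements -> [-7, 4, 40, 18, 17, 30]
Insert 18: shifted 1 elements -> [-7, 4, 18, 40, 17, 30]
Insert 17: shifted 2 elements -> [-7, 4, 17, 18, 40, 30]
Insert 30: shifted 1 elements -> [-7, 4, 17, 18, 30, 40]


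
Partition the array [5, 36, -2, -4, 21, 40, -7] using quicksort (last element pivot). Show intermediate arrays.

Partition 1: pivot=-7 at index 0 -> [-7, 36, -2, -4, 21, 40, 5]
Partition 2: pivot=5 at index 3 -> [-7, -2, -4, 5, 21, 40, 36]
Partition 3: pivot=-4 at index 1 -> [-7, -4, -2, 5, 21, 40, 36]
Partition 4: pivot=36 at index 5 -> [-7, -4, -2, 5, 21, 36, 40]


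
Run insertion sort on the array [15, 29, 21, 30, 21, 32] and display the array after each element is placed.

First element 15 is already 'sorted'
Insert 29: shifted 0 elements -> [15, 29, 21, 30, 21, 32]
Insert 21: shifted 1 elements -> [15, 21, 29, 30, 21, 32]
Insert 30: shifted 0 elements -> [15, 21, 29, 30, 21, 32]
Insert 21: shifted 2 elements -> [15, 21, 21, 29, 30, 32]
Insert 32: shifted 0 elements -> [15, 21, 21, 29, 30, 32]


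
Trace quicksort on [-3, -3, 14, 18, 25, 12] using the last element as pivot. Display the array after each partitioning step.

Partition 1: pivot=12 at index 2 -> [-3, -3, 12, 18, 25, 14]
Partition 2: pivot=-3 at index 1 -> [-3, -3, 12, 18, 25, 14]
Partition 3: pivot=14 at index 3 -> [-3, -3, 12, 14, 25, 18]
Partition 4: pivot=18 at index 4 -> [-3, -3, 12, 14, 18, 25]


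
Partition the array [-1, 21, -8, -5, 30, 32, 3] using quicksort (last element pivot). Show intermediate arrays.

Partition 1: pivot=3 at index 3 -> [-1, -8, -5, 3, 30, 32, 21]
Partition 2: pivot=-5 at index 1 -> [-8, -5, -1, 3, 30, 32, 21]
Partition 3: pivot=21 at index 4 -> [-8, -5, -1, 3, 21, 32, 30]
Partition 4: pivot=30 at index 5 -> [-8, -5, -1, 3, 21, 30, 32]


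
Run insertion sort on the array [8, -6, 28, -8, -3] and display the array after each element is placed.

First element 8 is already 'sorted'
Insert -6: shifted 1 elements -> [-6, 8, 28, -8, -3]
Insert 28: shifted 0 elements -> [-6, 8, 28, -8, -3]
Insert -8: shifted 3 elements -> [-8, -6, 8, 28, -3]
Insert -3: shifted 2 elements -> [-8, -6, -3, 8, 28]


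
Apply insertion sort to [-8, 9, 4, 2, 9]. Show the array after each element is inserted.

First element -8 is already 'sorted'
Insert 9: shifted 0 elements -> [-8, 9, 4, 2, 9]
Insert 4: shifted 1 elements -> [-8, 4, 9, 2, 9]
Insert 2: shifted 2 elements -> [-8, 2, 4, 9, 9]
Insert 9: shifted 0 elements -> [-8, 2, 4, 9, 9]


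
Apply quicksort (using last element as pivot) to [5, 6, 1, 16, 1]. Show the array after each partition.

Partition 1: pivot=1 at index 1 -> [1, 1, 5, 16, 6]
Partition 2: pivot=6 at index 3 -> [1, 1, 5, 6, 16]


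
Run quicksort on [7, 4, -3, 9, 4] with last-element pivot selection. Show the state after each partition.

Partition 1: pivot=4 at index 2 -> [4, -3, 4, 9, 7]
Partition 2: pivot=-3 at index 0 -> [-3, 4, 4, 9, 7]
Partition 3: pivot=7 at index 3 -> [-3, 4, 4, 7, 9]


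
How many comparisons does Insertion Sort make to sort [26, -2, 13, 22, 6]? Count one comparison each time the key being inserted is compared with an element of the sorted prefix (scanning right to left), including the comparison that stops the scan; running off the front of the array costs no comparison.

Insert -2: 26 > -2 (shift), reached front = 1 comparison(s) -> [-2, 26, 13, 22, 6]
Insert 13: 26 > 13 (shift), -2 <= 13 (stop) = 2 comparison(s) -> [-2, 13, 26, 22, 6]
Insert 22: 26 > 22 (shift), 13 <= 22 (stop) = 2 comparison(s) -> [-2, 13, 22, 26, 6]
Insert 6: 26 > 6 (shift), 22 > 6 (shift), 13 > 6 (shift), -2 <= 6 (stop) = 4 comparison(s) -> [-2, 6, 13, 22, 26]
Total comparisons: 1 + 2 + 2 + 4 = 9


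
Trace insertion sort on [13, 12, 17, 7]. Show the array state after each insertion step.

First element 13 is already 'sorted'
Insert 12: shifted 1 elements -> [12, 13, 17, 7]
Insert 17: shifted 0 elements -> [12, 13, 17, 7]
Insert 7: shifted 3 elements -> [7, 12, 13, 17]


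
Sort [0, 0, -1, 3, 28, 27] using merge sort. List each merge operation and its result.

Divide and conquer:
  Merge [0] + [-1] -> [-1, 0]
  Merge [0] + [-1, 0] -> [-1, 0, 0]
  Merge [28] + [27] -> [27, 28]
  Merge [3] + [27, 28] -> [3, 27, 28]
  Merge [-1, 0, 0] + [3, 27, 28] -> [-1, 0, 0, 3, 27, 28]


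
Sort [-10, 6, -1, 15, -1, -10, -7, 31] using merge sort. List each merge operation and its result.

Divide and conquer:
  Merge [-10] + [6] -> [-10, 6]
  Merge [-1] + [15] -> [-1, 15]
  Merge [-10, 6] + [-1, 15] -> [-10, -1, 6, 15]
  Merge [-1] + [-10] -> [-10, -1]
  Merge [-7] + [31] -> [-7, 31]
  Merge [-10, -1] + [-7, 31] -> [-10, -7, -1, 31]
  Merge [-10, -1, 6, 15] + [-10, -7, -1, 31] -> [-10, -10, -7, -1, -1, 6, 15, 31]


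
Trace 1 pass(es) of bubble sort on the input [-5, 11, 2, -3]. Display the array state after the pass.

After pass 1: [-5, 2, -3, 11] (2 swaps)
Total swaps: 2


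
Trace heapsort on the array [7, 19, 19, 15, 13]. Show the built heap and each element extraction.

Build heap: [19, 15, 19, 7, 13]
Extract 19: [19, 15, 13, 7, 19]
Extract 19: [15, 7, 13, 19, 19]
Extract 15: [13, 7, 15, 19, 19]
Extract 13: [7, 13, 15, 19, 19]


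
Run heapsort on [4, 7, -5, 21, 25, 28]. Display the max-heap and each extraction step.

Build heap: [28, 25, 4, 21, 7, -5]
Extract 28: [25, 21, 4, -5, 7, 28]
Extract 25: [21, 7, 4, -5, 25, 28]
Extract 21: [7, -5, 4, 21, 25, 28]
Extract 7: [4, -5, 7, 21, 25, 28]
Extract 4: [-5, 4, 7, 21, 25, 28]


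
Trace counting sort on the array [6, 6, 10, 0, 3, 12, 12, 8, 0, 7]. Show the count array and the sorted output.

Count array: [2, 0, 0, 1, 0, 0, 2, 1, 1, 0, 1, 0, 2]
(count[i] = number of elements equal to i)
Cumulative count: [2, 2, 2, 3, 3, 3, 5, 6, 7, 7, 8, 8, 10]
Sorted: [0, 0, 3, 6, 6, 7, 8, 10, 12, 12]


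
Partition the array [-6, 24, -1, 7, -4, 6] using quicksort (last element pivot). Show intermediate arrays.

Partition 1: pivot=6 at index 3 -> [-6, -1, -4, 6, 24, 7]
Partition 2: pivot=-4 at index 1 -> [-6, -4, -1, 6, 24, 7]
Partition 3: pivot=7 at index 4 -> [-6, -4, -1, 6, 7, 24]


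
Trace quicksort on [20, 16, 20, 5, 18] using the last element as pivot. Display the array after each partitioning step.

Partition 1: pivot=18 at index 2 -> [16, 5, 18, 20, 20]
Partition 2: pivot=5 at index 0 -> [5, 16, 18, 20, 20]
Partition 3: pivot=20 at index 4 -> [5, 16, 18, 20, 20]


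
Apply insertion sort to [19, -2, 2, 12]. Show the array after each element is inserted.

First element 19 is already 'sorted'
Insert -2: shifted 1 elements -> [-2, 19, 2, 12]
Insert 2: shifted 1 elements -> [-2, 2, 19, 12]
Insert 12: shifted 1 elements -> [-2, 2, 12, 19]


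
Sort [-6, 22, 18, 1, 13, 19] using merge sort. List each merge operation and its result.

Divide and conquer:
  Merge [22] + [18] -> [18, 22]
  Merge [-6] + [18, 22] -> [-6, 18, 22]
  Merge [13] + [19] -> [13, 19]
  Merge [1] + [13, 19] -> [1, 13, 19]
  Merge [-6, 18, 22] + [1, 13, 19] -> [-6, 1, 13, 18, 19, 22]


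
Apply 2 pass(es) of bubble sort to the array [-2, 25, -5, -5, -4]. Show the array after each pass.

After pass 1: [-2, -5, -5, -4, 25] (3 swaps)
After pass 2: [-5, -5, -4, -2, 25] (3 swaps)
Total swaps: 6


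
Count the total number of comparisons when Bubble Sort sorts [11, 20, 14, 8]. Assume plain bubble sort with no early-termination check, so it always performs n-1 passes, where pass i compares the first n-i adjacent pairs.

Pass 1: compare adjacent pairs (0,1)..(2,3) = 3 comparison(s), 2 swap(s) -> [11, 14, 8, 20]
Pass 2: compare adjacent pairs (0,1)..(1,2) = 2 comparison(s), 1 swap(s) -> [11, 8, 14, 20]
Pass 3: compare adjacent pairs (0,1)..(0,1) = 1 comparison(s), 1 swap(s) -> [8, 11, 14, 20]
Total comparisons: 3 + 2 + 1 = 6


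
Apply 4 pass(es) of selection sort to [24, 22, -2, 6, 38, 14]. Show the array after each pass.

Pass 1: Select minimum -2 at index 2, swap -> [-2, 22, 24, 6, 38, 14]
Pass 2: Select minimum 6 at index 3, swap -> [-2, 6, 24, 22, 38, 14]
Pass 3: Select minimum 14 at index 5, swap -> [-2, 6, 14, 22, 38, 24]
Pass 4: Select minimum 22 at index 3, swap -> [-2, 6, 14, 22, 38, 24]


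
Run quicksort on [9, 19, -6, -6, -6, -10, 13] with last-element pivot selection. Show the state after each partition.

Partition 1: pivot=13 at index 5 -> [9, -6, -6, -6, -10, 13, 19]
Partition 2: pivot=-10 at index 0 -> [-10, -6, -6, -6, 9, 13, 19]
Partition 3: pivot=9 at index 4 -> [-10, -6, -6, -6, 9, 13, 19]
Partition 4: pivot=-6 at index 3 -> [-10, -6, -6, -6, 9, 13, 19]
Partition 5: pivot=-6 at index 2 -> [-10, -6, -6, -6, 9, 13, 19]


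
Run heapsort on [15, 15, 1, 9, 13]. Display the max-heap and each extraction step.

Build heap: [15, 15, 1, 9, 13]
Extract 15: [15, 13, 1, 9, 15]
Extract 15: [13, 9, 1, 15, 15]
Extract 13: [9, 1, 13, 15, 15]
Extract 9: [1, 9, 13, 15, 15]


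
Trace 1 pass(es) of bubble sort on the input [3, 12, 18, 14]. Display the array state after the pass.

After pass 1: [3, 12, 14, 18] (1 swaps)
Total swaps: 1


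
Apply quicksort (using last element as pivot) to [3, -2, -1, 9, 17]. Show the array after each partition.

Partition 1: pivot=17 at index 4 -> [3, -2, -1, 9, 17]
Partition 2: pivot=9 at index 3 -> [3, -2, -1, 9, 17]
Partition 3: pivot=-1 at index 1 -> [-2, -1, 3, 9, 17]


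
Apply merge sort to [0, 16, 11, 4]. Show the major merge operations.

Divide and conquer:
  Merge [0] + [16] -> [0, 16]
  Merge [11] + [4] -> [4, 11]
  Merge [0, 16] + [4, 11] -> [0, 4, 11, 16]


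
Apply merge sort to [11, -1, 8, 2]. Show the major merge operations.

Divide and conquer:
  Merge [11] + [-1] -> [-1, 11]
  Merge [8] + [2] -> [2, 8]
  Merge [-1, 11] + [2, 8] -> [-1, 2, 8, 11]


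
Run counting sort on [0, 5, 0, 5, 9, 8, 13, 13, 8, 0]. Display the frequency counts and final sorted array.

Count array: [3, 0, 0, 0, 0, 2, 0, 0, 2, 1, 0, 0, 0, 2]
(count[i] = number of elements equal to i)
Cumulative count: [3, 3, 3, 3, 3, 5, 5, 5, 7, 8, 8, 8, 8, 10]
Sorted: [0, 0, 0, 5, 5, 8, 8, 9, 13, 13]


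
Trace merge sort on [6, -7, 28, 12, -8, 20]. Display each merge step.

Divide and conquer:
  Merge [-7] + [28] -> [-7, 28]
  Merge [6] + [-7, 28] -> [-7, 6, 28]
  Merge [-8] + [20] -> [-8, 20]
  Merge [12] + [-8, 20] -> [-8, 12, 20]
  Merge [-7, 6, 28] + [-8, 12, 20] -> [-8, -7, 6, 12, 20, 28]


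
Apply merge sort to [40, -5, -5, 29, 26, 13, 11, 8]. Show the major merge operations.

Divide and conquer:
  Merge [40] + [-5] -> [-5, 40]
  Merge [-5] + [29] -> [-5, 29]
  Merge [-5, 40] + [-5, 29] -> [-5, -5, 29, 40]
  Merge [26] + [13] -> [13, 26]
  Merge [11] + [8] -> [8, 11]
  Merge [13, 26] + [8, 11] -> [8, 11, 13, 26]
  Merge [-5, -5, 29, 40] + [8, 11, 13, 26] -> [-5, -5, 8, 11, 13, 26, 29, 40]


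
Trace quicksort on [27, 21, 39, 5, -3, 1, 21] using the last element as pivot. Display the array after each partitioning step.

Partition 1: pivot=21 at index 4 -> [21, 5, -3, 1, 21, 27, 39]
Partition 2: pivot=1 at index 1 -> [-3, 1, 21, 5, 21, 27, 39]
Partition 3: pivot=5 at index 2 -> [-3, 1, 5, 21, 21, 27, 39]
Partition 4: pivot=39 at index 6 -> [-3, 1, 5, 21, 21, 27, 39]


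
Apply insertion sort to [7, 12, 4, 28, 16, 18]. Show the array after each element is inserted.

First element 7 is already 'sorted'
Insert 12: shifted 0 elements -> [7, 12, 4, 28, 16, 18]
Insert 4: shifted 2 elements -> [4, 7, 12, 28, 16, 18]
Insert 28: shifted 0 elements -> [4, 7, 12, 28, 16, 18]
Insert 16: shifted 1 elements -> [4, 7, 12, 16, 28, 18]
Insert 18: shifted 1 elements -> [4, 7, 12, 16, 18, 28]


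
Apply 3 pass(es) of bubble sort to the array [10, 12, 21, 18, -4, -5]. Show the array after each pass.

After pass 1: [10, 12, 18, -4, -5, 21] (3 swaps)
After pass 2: [10, 12, -4, -5, 18, 21] (2 swaps)
After pass 3: [10, -4, -5, 12, 18, 21] (2 swaps)
Total swaps: 7


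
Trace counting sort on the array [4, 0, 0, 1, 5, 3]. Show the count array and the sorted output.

Count array: [2, 1, 0, 1, 1, 1]
(count[i] = number of elements equal to i)
Cumulative count: [2, 3, 3, 4, 5, 6]
Sorted: [0, 0, 1, 3, 4, 5]


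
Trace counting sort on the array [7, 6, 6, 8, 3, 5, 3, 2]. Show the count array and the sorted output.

Count array: [0, 0, 1, 2, 0, 1, 2, 1, 1]
(count[i] = number of elements equal to i)
Cumulative count: [0, 0, 1, 3, 3, 4, 6, 7, 8]
Sorted: [2, 3, 3, 5, 6, 6, 7, 8]


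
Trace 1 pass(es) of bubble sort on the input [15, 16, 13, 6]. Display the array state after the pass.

After pass 1: [15, 13, 6, 16] (2 swaps)
Total swaps: 2


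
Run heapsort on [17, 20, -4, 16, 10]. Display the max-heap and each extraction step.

Build heap: [20, 17, -4, 16, 10]
Extract 20: [17, 16, -4, 10, 20]
Extract 17: [16, 10, -4, 17, 20]
Extract 16: [10, -4, 16, 17, 20]
Extract 10: [-4, 10, 16, 17, 20]


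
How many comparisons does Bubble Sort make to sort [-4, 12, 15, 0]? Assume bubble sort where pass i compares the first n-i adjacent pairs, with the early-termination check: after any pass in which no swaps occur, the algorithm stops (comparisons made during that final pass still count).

Pass 1: compare adjacent pairs (0,1)..(2,3) = 3 comparison(s), 1 swap(s) -> [-4, 12, 0, 15]
Pass 2: compare adjacent pairs (0,1)..(1,2) = 2 comparison(s), 1 swap(s) -> [-4, 0, 12, 15]
Pass 3: compare adjacent pairs (0,1)..(0,1) = 1 comparison(s), 0 swap(s) -> [-4, 0, 12, 15]
No swaps in this pass, so bubble sort stops here.
Total comparisons: 3 + 2 + 1 = 6


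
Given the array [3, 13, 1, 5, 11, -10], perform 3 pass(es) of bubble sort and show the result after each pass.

After pass 1: [3, 1, 5, 11, -10, 13] (4 swaps)
After pass 2: [1, 3, 5, -10, 11, 13] (2 swaps)
After pass 3: [1, 3, -10, 5, 11, 13] (1 swaps)
Total swaps: 7


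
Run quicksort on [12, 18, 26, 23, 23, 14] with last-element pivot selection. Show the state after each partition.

Partition 1: pivot=14 at index 1 -> [12, 14, 26, 23, 23, 18]
Partition 2: pivot=18 at index 2 -> [12, 14, 18, 23, 23, 26]
Partition 3: pivot=26 at index 5 -> [12, 14, 18, 23, 23, 26]
Partition 4: pivot=23 at index 4 -> [12, 14, 18, 23, 23, 26]


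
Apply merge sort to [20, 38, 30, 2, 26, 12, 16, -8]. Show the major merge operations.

Divide and conquer:
  Merge [20] + [38] -> [20, 38]
  Merge [30] + [2] -> [2, 30]
  Merge [20, 38] + [2, 30] -> [2, 20, 30, 38]
  Merge [26] + [12] -> [12, 26]
  Merge [16] + [-8] -> [-8, 16]
  Merge [12, 26] + [-8, 16] -> [-8, 12, 16, 26]
  Merge [2, 20, 30, 38] + [-8, 12, 16, 26] -> [-8, 2, 12, 16, 20, 26, 30, 38]


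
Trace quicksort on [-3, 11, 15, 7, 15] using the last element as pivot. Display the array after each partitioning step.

Partition 1: pivot=15 at index 4 -> [-3, 11, 15, 7, 15]
Partition 2: pivot=7 at index 1 -> [-3, 7, 15, 11, 15]
Partition 3: pivot=11 at index 2 -> [-3, 7, 11, 15, 15]


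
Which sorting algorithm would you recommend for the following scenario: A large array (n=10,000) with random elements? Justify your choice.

Best choice: Quicksort or Mergesort
Reason: Both have O(n log n) average case; quicksort has lower constant factors


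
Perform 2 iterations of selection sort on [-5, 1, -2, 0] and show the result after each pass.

Pass 1: Select minimum -5 at index 0, swap -> [-5, 1, -2, 0]
Pass 2: Select minimum -2 at index 2, swap -> [-5, -2, 1, 0]


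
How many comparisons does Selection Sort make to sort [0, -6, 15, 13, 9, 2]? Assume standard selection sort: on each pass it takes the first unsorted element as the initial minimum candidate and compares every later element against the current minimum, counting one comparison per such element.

Pass 1: scan indices 1..5 for the minimum = 5 comparison(s); min is -6, place at index 0 -> [-6, 0, 15, 13, 9, 2]
Pass 2: scan indices 2..5 for the minimum = 4 comparison(s); min is 0, place at index 1 -> [-6, 0, 15, 13, 9, 2]
Pass 3: scan indices 3..5 for the minimum = 3 comparison(s); min is 2, place at index 2 -> [-6, 0, 2, 13, 9, 15]
Pass 4: scan indices 4..5 for the minimum = 2 comparison(s); min is 9, place at index 3 -> [-6, 0, 2, 9, 13, 15]
Pass 5: scan indices 5..5 for the minimum = 1 comparison(s); min is 13, place at index 4 -> [-6, 0, 2, 9, 13, 15]
Selection sort always scans the whole unsorted suffix, so the count is (n-1) + (n-2) + ... + 1 = n(n-1)/2 = 6*5/2 = 15 regardless of the input order.
Total comparisons: 5 + 4 + 3 + 2 + 1 = 15


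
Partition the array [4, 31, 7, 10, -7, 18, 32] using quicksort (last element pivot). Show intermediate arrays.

Partition 1: pivot=32 at index 6 -> [4, 31, 7, 10, -7, 18, 32]
Partition 2: pivot=18 at index 4 -> [4, 7, 10, -7, 18, 31, 32]
Partition 3: pivot=-7 at index 0 -> [-7, 7, 10, 4, 18, 31, 32]
Partition 4: pivot=4 at index 1 -> [-7, 4, 10, 7, 18, 31, 32]
Partition 5: pivot=7 at index 2 -> [-7, 4, 7, 10, 18, 31, 32]


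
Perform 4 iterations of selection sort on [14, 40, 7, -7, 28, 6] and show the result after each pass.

Pass 1: Select minimum -7 at index 3, swap -> [-7, 40, 7, 14, 28, 6]
Pass 2: Select minimum 6 at index 5, swap -> [-7, 6, 7, 14, 28, 40]
Pass 3: Select minimum 7 at index 2, swap -> [-7, 6, 7, 14, 28, 40]
Pass 4: Select minimum 14 at index 3, swap -> [-7, 6, 7, 14, 28, 40]


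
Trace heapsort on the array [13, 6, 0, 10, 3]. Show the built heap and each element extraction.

Build heap: [13, 10, 0, 6, 3]
Extract 13: [10, 6, 0, 3, 13]
Extract 10: [6, 3, 0, 10, 13]
Extract 6: [3, 0, 6, 10, 13]
Extract 3: [0, 3, 6, 10, 13]


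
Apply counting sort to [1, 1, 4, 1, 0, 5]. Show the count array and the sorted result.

Count array: [1, 3, 0, 0, 1, 1]
(count[i] = number of elements equal to i)
Cumulative count: [1, 4, 4, 4, 5, 6]
Sorted: [0, 1, 1, 1, 4, 5]


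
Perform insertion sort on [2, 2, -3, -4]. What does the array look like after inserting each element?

First element 2 is already 'sorted'
Insert 2: shifted 0 elements -> [2, 2, -3, -4]
Insert -3: shifted 2 elements -> [-3, 2, 2, -4]
Insert -4: shifted 3 elements -> [-4, -3, 2, 2]


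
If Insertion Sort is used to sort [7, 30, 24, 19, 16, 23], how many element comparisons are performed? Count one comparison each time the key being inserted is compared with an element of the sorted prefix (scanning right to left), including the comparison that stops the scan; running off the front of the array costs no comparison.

Insert 30: 7 <= 30 (stop) = 1 comparison(s) -> [7, 30, 24, 19, 16, 23]
Insert 24: 30 > 24 (shift), 7 <= 24 (stop) = 2 comparison(s) -> [7, 24, 30, 19, 16, 23]
Insert 19: 30 > 19 (shift), 24 > 19 (shift), 7 <= 19 (stop) = 3 comparison(s) -> [7, 19, 24, 30, 16, 23]
Insert 16: 30 > 16 (shift), 24 > 16 (shift), 19 > 16 (shift), 7 <= 16 (stop) = 4 comparison(s) -> [7, 16, 19, 24, 30, 23]
Insert 23: 30 > 23 (shift), 24 > 23 (shift), 19 <= 23 (stop) = 3 comparison(s) -> [7, 16, 19, 23, 24, 30]
Total comparisons: 1 + 2 + 3 + 4 + 3 = 13


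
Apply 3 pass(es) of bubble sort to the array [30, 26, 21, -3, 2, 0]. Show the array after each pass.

After pass 1: [26, 21, -3, 2, 0, 30] (5 swaps)
After pass 2: [21, -3, 2, 0, 26, 30] (4 swaps)
After pass 3: [-3, 2, 0, 21, 26, 30] (3 swaps)
Total swaps: 12


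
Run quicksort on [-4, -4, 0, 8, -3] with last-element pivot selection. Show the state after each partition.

Partition 1: pivot=-3 at index 2 -> [-4, -4, -3, 8, 0]
Partition 2: pivot=-4 at index 1 -> [-4, -4, -3, 8, 0]
Partition 3: pivot=0 at index 3 -> [-4, -4, -3, 0, 8]


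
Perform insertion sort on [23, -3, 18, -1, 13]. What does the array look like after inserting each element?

First element 23 is already 'sorted'
Insert -3: shifted 1 elements -> [-3, 23, 18, -1, 13]
Insert 18: shifted 1 elements -> [-3, 18, 23, -1, 13]
Insert -1: shifted 2 elements -> [-3, -1, 18, 23, 13]
Insert 13: shifted 2 elements -> [-3, -1, 13, 18, 23]


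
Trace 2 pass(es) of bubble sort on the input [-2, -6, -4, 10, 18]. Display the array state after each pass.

After pass 1: [-6, -4, -2, 10, 18] (2 swaps)
After pass 2: [-6, -4, -2, 10, 18] (0 swaps)
Total swaps: 2


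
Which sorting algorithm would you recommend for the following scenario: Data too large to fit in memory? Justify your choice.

Best choice: External merge sort
Reason: Minimizes disk I/O by sequential reads/writes


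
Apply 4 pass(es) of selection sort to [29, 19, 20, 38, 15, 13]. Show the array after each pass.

Pass 1: Select minimum 13 at index 5, swap -> [13, 19, 20, 38, 15, 29]
Pass 2: Select minimum 15 at index 4, swap -> [13, 15, 20, 38, 19, 29]
Pass 3: Select minimum 19 at index 4, swap -> [13, 15, 19, 38, 20, 29]
Pass 4: Select minimum 20 at index 4, swap -> [13, 15, 19, 20, 38, 29]


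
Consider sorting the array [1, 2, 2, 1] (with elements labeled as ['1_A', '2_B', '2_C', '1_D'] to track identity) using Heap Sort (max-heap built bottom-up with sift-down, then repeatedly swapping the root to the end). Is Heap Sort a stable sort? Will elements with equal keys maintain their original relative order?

Trace Heap Sort on the labeled array (the key is the number; the letter only tracks identity):
  Build max-heap: [2_B, 1_A, 2_C, 1_D]
  Swap root 2_B to index 3, re-heapify first 3 -> [2_C, 1_A, 1_D, 2_B]
  Swap root 2_C to index 2, re-heapify first 2 -> [1_D, 1_A, 2_C, 2_B]
  Swap root 1_D to index 1, re-heapify first 1 -> [1_A, 1_D, 2_C, 2_B]
Final order: [1_A, 1_D, 2_C, 2_B]
Equal keys:
  value 1: originally 1_A, 1_D; after sorting 1_A, 1_D -> order preserved
  value 2: originally 2_B, 2_C; after sorting 2_C, 2_B -> order changed
Equal keys were reordered, so Heap Sort is not stable: heap construction and root-to-end swaps move elements without regard to the original order of equal keys. (One such input is enough; an unstable sort may happen to preserve order on other inputs, but it gives no guarantee.)
Answer: Not stable


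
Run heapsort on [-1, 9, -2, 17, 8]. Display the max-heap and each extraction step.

Build heap: [17, 9, -2, -1, 8]
Extract 17: [9, 8, -2, -1, 17]
Extract 9: [8, -1, -2, 9, 17]
Extract 8: [-1, -2, 8, 9, 17]
Extract -1: [-2, -1, 8, 9, 17]


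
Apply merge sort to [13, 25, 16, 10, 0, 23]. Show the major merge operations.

Divide and conquer:
  Merge [25] + [16] -> [16, 25]
  Merge [13] + [16, 25] -> [13, 16, 25]
  Merge [0] + [23] -> [0, 23]
  Merge [10] + [0, 23] -> [0, 10, 23]
  Merge [13, 16, 25] + [0, 10, 23] -> [0, 10, 13, 16, 23, 25]


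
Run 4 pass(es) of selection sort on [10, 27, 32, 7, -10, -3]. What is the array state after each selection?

Pass 1: Select minimum -10 at index 4, swap -> [-10, 27, 32, 7, 10, -3]
Pass 2: Select minimum -3 at index 5, swap -> [-10, -3, 32, 7, 10, 27]
Pass 3: Select minimum 7 at index 3, swap -> [-10, -3, 7, 32, 10, 27]
Pass 4: Select minimum 10 at index 4, swap -> [-10, -3, 7, 10, 32, 27]


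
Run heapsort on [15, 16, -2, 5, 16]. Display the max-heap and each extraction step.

Build heap: [16, 16, -2, 5, 15]
Extract 16: [16, 15, -2, 5, 16]
Extract 16: [15, 5, -2, 16, 16]
Extract 15: [5, -2, 15, 16, 16]
Extract 5: [-2, 5, 15, 16, 16]


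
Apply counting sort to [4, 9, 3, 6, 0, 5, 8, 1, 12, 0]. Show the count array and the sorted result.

Count array: [2, 1, 0, 1, 1, 1, 1, 0, 1, 1, 0, 0, 1]
(count[i] = number of elements equal to i)
Cumulative count: [2, 3, 3, 4, 5, 6, 7, 7, 8, 9, 9, 9, 10]
Sorted: [0, 0, 1, 3, 4, 5, 6, 8, 9, 12]


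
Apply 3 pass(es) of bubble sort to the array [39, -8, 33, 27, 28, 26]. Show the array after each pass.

After pass 1: [-8, 33, 27, 28, 26, 39] (5 swaps)
After pass 2: [-8, 27, 28, 26, 33, 39] (3 swaps)
After pass 3: [-8, 27, 26, 28, 33, 39] (1 swaps)
Total swaps: 9


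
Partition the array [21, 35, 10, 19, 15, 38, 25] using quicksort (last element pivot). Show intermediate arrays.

Partition 1: pivot=25 at index 4 -> [21, 10, 19, 15, 25, 38, 35]
Partition 2: pivot=15 at index 1 -> [10, 15, 19, 21, 25, 38, 35]
Partition 3: pivot=21 at index 3 -> [10, 15, 19, 21, 25, 38, 35]
Partition 4: pivot=35 at index 5 -> [10, 15, 19, 21, 25, 35, 38]


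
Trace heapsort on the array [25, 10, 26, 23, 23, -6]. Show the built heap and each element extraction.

Build heap: [26, 23, 25, 10, 23, -6]
Extract 26: [25, 23, -6, 10, 23, 26]
Extract 25: [23, 23, -6, 10, 25, 26]
Extract 23: [23, 10, -6, 23, 25, 26]
Extract 23: [10, -6, 23, 23, 25, 26]
Extract 10: [-6, 10, 23, 23, 25, 26]


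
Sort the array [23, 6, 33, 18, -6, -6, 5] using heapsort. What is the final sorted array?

Build heap: [33, 18, 23, 6, -6, -6, 5]
Extract 33: [23, 18, 5, 6, -6, -6, 33]
Extract 23: [18, 6, 5, -6, -6, 23, 33]
Extract 18: [6, -6, 5, -6, 18, 23, 33]
Extract 6: [5, -6, -6, 6, 18, 23, 33]
Extract 5: [-6, -6, 5, 6, 18, 23, 33]
Extract -6: [-6, -6, 5, 6, 18, 23, 33]


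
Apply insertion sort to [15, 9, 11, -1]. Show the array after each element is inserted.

First element 15 is already 'sorted'
Insert 9: shifted 1 elements -> [9, 15, 11, -1]
Insert 11: shifted 1 elements -> [9, 11, 15, -1]
Insert -1: shifted 3 elements -> [-1, 9, 11, 15]


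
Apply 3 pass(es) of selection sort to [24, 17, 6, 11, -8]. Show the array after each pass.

Pass 1: Select minimum -8 at index 4, swap -> [-8, 17, 6, 11, 24]
Pass 2: Select minimum 6 at index 2, swap -> [-8, 6, 17, 11, 24]
Pass 3: Select minimum 11 at index 3, swap -> [-8, 6, 11, 17, 24]


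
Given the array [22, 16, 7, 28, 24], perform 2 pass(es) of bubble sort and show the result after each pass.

After pass 1: [16, 7, 22, 24, 28] (3 swaps)
After pass 2: [7, 16, 22, 24, 28] (1 swaps)
Total swaps: 4


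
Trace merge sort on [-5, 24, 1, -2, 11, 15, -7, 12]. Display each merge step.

Divide and conquer:
  Merge [-5] + [24] -> [-5, 24]
  Merge [1] + [-2] -> [-2, 1]
  Merge [-5, 24] + [-2, 1] -> [-5, -2, 1, 24]
  Merge [11] + [15] -> [11, 15]
  Merge [-7] + [12] -> [-7, 12]
  Merge [11, 15] + [-7, 12] -> [-7, 11, 12, 15]
  Merge [-5, -2, 1, 24] + [-7, 11, 12, 15] -> [-7, -5, -2, 1, 11, 12, 15, 24]


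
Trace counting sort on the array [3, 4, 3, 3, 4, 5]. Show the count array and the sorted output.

Count array: [0, 0, 0, 3, 2, 1]
(count[i] = number of elements equal to i)
Cumulative count: [0, 0, 0, 3, 5, 6]
Sorted: [3, 3, 3, 4, 4, 5]


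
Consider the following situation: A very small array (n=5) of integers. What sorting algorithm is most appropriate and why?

Best choice: Insertion sort
Reason: For tiny inputs the O(n^2) overhead is negligible and insertion sort has minimal constant factors


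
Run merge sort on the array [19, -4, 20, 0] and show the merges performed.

Divide and conquer:
  Merge [19] + [-4] -> [-4, 19]
  Merge [20] + [0] -> [0, 20]
  Merge [-4, 19] + [0, 20] -> [-4, 0, 19, 20]


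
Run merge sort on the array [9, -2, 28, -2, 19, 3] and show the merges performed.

Divide and conquer:
  Merge [-2] + [28] -> [-2, 28]
  Merge [9] + [-2, 28] -> [-2, 9, 28]
  Merge [19] + [3] -> [3, 19]
  Merge [-2] + [3, 19] -> [-2, 3, 19]
  Merge [-2, 9, 28] + [-2, 3, 19] -> [-2, -2, 3, 9, 19, 28]


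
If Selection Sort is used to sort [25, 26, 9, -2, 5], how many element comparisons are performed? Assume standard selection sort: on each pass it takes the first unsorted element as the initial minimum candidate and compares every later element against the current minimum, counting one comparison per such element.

Pass 1: scan indices 1..4 for the minimum = 4 comparison(s); min is -2, place at index 0 -> [-2, 26, 9, 25, 5]
Pass 2: scan indices 2..4 for the minimum = 3 comparison(s); min is 5, place at index 1 -> [-2, 5, 9, 25, 26]
Pass 3: scan indices 3..4 for the minimum = 2 comparison(s); min is 9, place at index 2 -> [-2, 5, 9, 25, 26]
Pass 4: scan indices 4..4 for the minimum = 1 comparison(s); min is 25, place at index 3 -> [-2, 5, 9, 25, 26]
Selection sort always scans the whole unsorted suffix, so the count is (n-1) + (n-2) + ... + 1 = n(n-1)/2 = 5*4/2 = 10 regardless of the input order.
Total comparisons: 4 + 3 + 2 + 1 = 10


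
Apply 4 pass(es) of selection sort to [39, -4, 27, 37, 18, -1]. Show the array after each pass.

Pass 1: Select minimum -4 at index 1, swap -> [-4, 39, 27, 37, 18, -1]
Pass 2: Select minimum -1 at index 5, swap -> [-4, -1, 27, 37, 18, 39]
Pass 3: Select minimum 18 at index 4, swap -> [-4, -1, 18, 37, 27, 39]
Pass 4: Select minimum 27 at index 4, swap -> [-4, -1, 18, 27, 37, 39]


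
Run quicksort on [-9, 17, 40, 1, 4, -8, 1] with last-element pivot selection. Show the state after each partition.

Partition 1: pivot=1 at index 3 -> [-9, 1, -8, 1, 4, 40, 17]
Partition 2: pivot=-8 at index 1 -> [-9, -8, 1, 1, 4, 40, 17]
Partition 3: pivot=17 at index 5 -> [-9, -8, 1, 1, 4, 17, 40]


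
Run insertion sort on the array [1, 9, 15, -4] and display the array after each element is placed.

First element 1 is already 'sorted'
Insert 9: shifted 0 elements -> [1, 9, 15, -4]
Insert 15: shifted 0 elements -> [1, 9, 15, -4]
Insert -4: shifted 3 elements -> [-4, 1, 9, 15]


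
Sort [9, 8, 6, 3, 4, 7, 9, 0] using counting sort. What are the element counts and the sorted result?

Count array: [1, 0, 0, 1, 1, 0, 1, 1, 1, 2]
(count[i] = number of elements equal to i)
Cumulative count: [1, 1, 1, 2, 3, 3, 4, 5, 6, 8]
Sorted: [0, 3, 4, 6, 7, 8, 9, 9]


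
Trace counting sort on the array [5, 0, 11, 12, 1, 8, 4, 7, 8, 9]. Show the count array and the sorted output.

Count array: [1, 1, 0, 0, 1, 1, 0, 1, 2, 1, 0, 1, 1]
(count[i] = number of elements equal to i)
Cumulative count: [1, 2, 2, 2, 3, 4, 4, 5, 7, 8, 8, 9, 10]
Sorted: [0, 1, 4, 5, 7, 8, 8, 9, 11, 12]


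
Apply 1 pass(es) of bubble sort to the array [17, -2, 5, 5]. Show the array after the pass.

After pass 1: [-2, 5, 5, 17] (3 swaps)
Total swaps: 3


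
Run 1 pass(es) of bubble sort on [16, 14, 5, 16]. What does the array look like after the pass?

After pass 1: [14, 5, 16, 16] (2 swaps)
Total swaps: 2


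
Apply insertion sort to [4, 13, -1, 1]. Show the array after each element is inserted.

First element 4 is already 'sorted'
Insert 13: shifted 0 elements -> [4, 13, -1, 1]
Insert -1: shifted 2 elements -> [-1, 4, 13, 1]
Insert 1: shifted 2 elements -> [-1, 1, 4, 13]


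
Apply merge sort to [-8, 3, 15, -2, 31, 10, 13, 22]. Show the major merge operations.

Divide and conquer:
  Merge [-8] + [3] -> [-8, 3]
  Merge [15] + [-2] -> [-2, 15]
  Merge [-8, 3] + [-2, 15] -> [-8, -2, 3, 15]
  Merge [31] + [10] -> [10, 31]
  Merge [13] + [22] -> [13, 22]
  Merge [10, 31] + [13, 22] -> [10, 13, 22, 31]
  Merge [-8, -2, 3, 15] + [10, 13, 22, 31] -> [-8, -2, 3, 10, 13, 15, 22, 31]


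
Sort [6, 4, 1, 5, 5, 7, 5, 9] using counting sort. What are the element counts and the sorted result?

Count array: [0, 1, 0, 0, 1, 3, 1, 1, 0, 1]
(count[i] = number of elements equal to i)
Cumulative count: [0, 1, 1, 1, 2, 5, 6, 7, 7, 8]
Sorted: [1, 4, 5, 5, 5, 6, 7, 9]


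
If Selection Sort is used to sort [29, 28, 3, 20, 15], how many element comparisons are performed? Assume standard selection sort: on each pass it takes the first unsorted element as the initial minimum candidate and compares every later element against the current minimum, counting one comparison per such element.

Pass 1: scan indices 1..4 for the minimum = 4 comparison(s); min is 3, place at index 0 -> [3, 28, 29, 20, 15]
Pass 2: scan indices 2..4 for the minimum = 3 comparison(s); min is 15, place at index 1 -> [3, 15, 29, 20, 28]
Pass 3: scan indices 3..4 for the minimum = 2 comparison(s); min is 20, place at index 2 -> [3, 15, 20, 29, 28]
Pass 4: scan indices 4..4 for the minimum = 1 comparison(s); min is 28, place at index 3 -> [3, 15, 20, 28, 29]
Selection sort always scans the whole unsorted suffix, so the count is (n-1) + (n-2) + ... + 1 = n(n-1)/2 = 5*4/2 = 10 regardless of the input order.
Total comparisons: 4 + 3 + 2 + 1 = 10


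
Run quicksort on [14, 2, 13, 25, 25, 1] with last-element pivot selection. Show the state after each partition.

Partition 1: pivot=1 at index 0 -> [1, 2, 13, 25, 25, 14]
Partition 2: pivot=14 at index 3 -> [1, 2, 13, 14, 25, 25]
Partition 3: pivot=13 at index 2 -> [1, 2, 13, 14, 25, 25]
Partition 4: pivot=25 at index 5 -> [1, 2, 13, 14, 25, 25]


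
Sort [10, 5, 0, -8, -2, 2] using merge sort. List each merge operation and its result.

Divide and conquer:
  Merge [5] + [0] -> [0, 5]
  Merge [10] + [0, 5] -> [0, 5, 10]
  Merge [-2] + [2] -> [-2, 2]
  Merge [-8] + [-2, 2] -> [-8, -2, 2]
  Merge [0, 5, 10] + [-8, -2, 2] -> [-8, -2, 0, 2, 5, 10]


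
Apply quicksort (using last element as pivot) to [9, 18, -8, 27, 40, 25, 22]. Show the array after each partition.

Partition 1: pivot=22 at index 3 -> [9, 18, -8, 22, 40, 25, 27]
Partition 2: pivot=-8 at index 0 -> [-8, 18, 9, 22, 40, 25, 27]
Partition 3: pivot=9 at index 1 -> [-8, 9, 18, 22, 40, 25, 27]
Partition 4: pivot=27 at index 5 -> [-8, 9, 18, 22, 25, 27, 40]


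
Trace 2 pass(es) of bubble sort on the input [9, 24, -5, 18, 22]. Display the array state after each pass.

After pass 1: [9, -5, 18, 22, 24] (3 swaps)
After pass 2: [-5, 9, 18, 22, 24] (1 swaps)
Total swaps: 4


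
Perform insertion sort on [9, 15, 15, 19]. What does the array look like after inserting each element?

First element 9 is already 'sorted'
Insert 15: shifted 0 elements -> [9, 15, 15, 19]
Insert 15: shifted 0 elements -> [9, 15, 15, 19]
Insert 19: shifted 0 elements -> [9, 15, 15, 19]


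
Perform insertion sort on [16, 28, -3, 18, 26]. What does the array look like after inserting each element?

First element 16 is already 'sorted'
Insert 28: shifted 0 elements -> [16, 28, -3, 18, 26]
Insert -3: shifted 2 elements -> [-3, 16, 28, 18, 26]
Insert 18: shifted 1 elements -> [-3, 16, 18, 28, 26]
Insert 26: shifted 1 elements -> [-3, 16, 18, 26, 28]


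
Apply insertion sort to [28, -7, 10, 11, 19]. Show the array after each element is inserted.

First element 28 is already 'sorted'
Insert -7: shifted 1 elements -> [-7, 28, 10, 11, 19]
Insert 10: shifted 1 elements -> [-7, 10, 28, 11, 19]
Insert 11: shifted 1 elements -> [-7, 10, 11, 28, 19]
Insert 19: shifted 1 elements -> [-7, 10, 11, 19, 28]


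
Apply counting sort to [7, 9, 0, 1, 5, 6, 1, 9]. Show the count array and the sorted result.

Count array: [1, 2, 0, 0, 0, 1, 1, 1, 0, 2]
(count[i] = number of elements equal to i)
Cumulative count: [1, 3, 3, 3, 3, 4, 5, 6, 6, 8]
Sorted: [0, 1, 1, 5, 6, 7, 9, 9]


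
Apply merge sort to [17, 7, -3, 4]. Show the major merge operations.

Divide and conquer:
  Merge [17] + [7] -> [7, 17]
  Merge [-3] + [4] -> [-3, 4]
  Merge [7, 17] + [-3, 4] -> [-3, 4, 7, 17]


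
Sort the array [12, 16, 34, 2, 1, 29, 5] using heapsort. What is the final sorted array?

Build heap: [34, 16, 29, 2, 1, 12, 5]
Extract 34: [29, 16, 12, 2, 1, 5, 34]
Extract 29: [16, 5, 12, 2, 1, 29, 34]
Extract 16: [12, 5, 1, 2, 16, 29, 34]
Extract 12: [5, 2, 1, 12, 16, 29, 34]
Extract 5: [2, 1, 5, 12, 16, 29, 34]
Extract 2: [1, 2, 5, 12, 16, 29, 34]


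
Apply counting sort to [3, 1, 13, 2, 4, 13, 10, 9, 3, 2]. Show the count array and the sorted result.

Count array: [0, 1, 2, 2, 1, 0, 0, 0, 0, 1, 1, 0, 0, 2]
(count[i] = number of elements equal to i)
Cumulative count: [0, 1, 3, 5, 6, 6, 6, 6, 6, 7, 8, 8, 8, 10]
Sorted: [1, 2, 2, 3, 3, 4, 9, 10, 13, 13]


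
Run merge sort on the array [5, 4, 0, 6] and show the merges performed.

Divide and conquer:
  Merge [5] + [4] -> [4, 5]
  Merge [0] + [6] -> [0, 6]
  Merge [4, 5] + [0, 6] -> [0, 4, 5, 6]


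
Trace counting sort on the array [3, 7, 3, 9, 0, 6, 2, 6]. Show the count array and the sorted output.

Count array: [1, 0, 1, 2, 0, 0, 2, 1, 0, 1]
(count[i] = number of elements equal to i)
Cumulative count: [1, 1, 2, 4, 4, 4, 6, 7, 7, 8]
Sorted: [0, 2, 3, 3, 6, 6, 7, 9]


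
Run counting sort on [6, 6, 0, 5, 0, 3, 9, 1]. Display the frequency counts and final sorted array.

Count array: [2, 1, 0, 1, 0, 1, 2, 0, 0, 1]
(count[i] = number of elements equal to i)
Cumulative count: [2, 3, 3, 4, 4, 5, 7, 7, 7, 8]
Sorted: [0, 0, 1, 3, 5, 6, 6, 9]
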